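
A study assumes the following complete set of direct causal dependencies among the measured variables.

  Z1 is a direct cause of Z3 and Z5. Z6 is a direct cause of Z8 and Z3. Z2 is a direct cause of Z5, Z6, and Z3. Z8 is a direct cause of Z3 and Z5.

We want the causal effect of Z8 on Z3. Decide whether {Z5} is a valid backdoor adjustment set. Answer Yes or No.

Backdoor paths from Z8 to Z3 (paths whose first edge points into Z8):
  P1: Z8 <- Z6 <- Z2 -> Z5 <- Z1 -> Z3
  P2: Z8 <- Z6 <- Z2 -> Z3
  P3: Z8 <- Z6 -> Z3
Condition 1 (no descendant of Z8 in the set): FAILS — Z5 is a descendant of Z8.
Condition 2 (every backdoor path blocked by {Z5}):
  P1: open — collider(s) Z5 are conditioned on (or have a conditioned descendant) and no non-collider on the path is in the set.
  P2: open — no interior node is in the conditioning set.
  P3: open — no interior node is in the conditioning set.
{Z5} does not satisfy the backdoor criterion.

No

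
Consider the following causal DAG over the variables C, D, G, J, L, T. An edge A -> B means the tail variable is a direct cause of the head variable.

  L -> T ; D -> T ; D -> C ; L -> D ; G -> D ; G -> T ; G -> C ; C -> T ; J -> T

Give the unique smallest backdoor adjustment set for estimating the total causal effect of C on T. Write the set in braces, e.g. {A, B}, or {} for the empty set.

Variables eligible for adjustment (non-descendants of C, excluding C and T): {D, G, J, L}.
Backdoor paths from C to T:
  P1: C <- G -> D <- L -> T
  P2: C <- G -> D -> T
  P3: C <- G -> T
  P4: C <- D <- L -> T
  P5: C <- D <- G -> T
  P6: C <- D -> T
The empty set is not sufficient: P2 (C <- G -> D -> T) has no collider blocking it and no conditioned non-collider, so it is open.
Try {D, G}:
  P1: blocked at fork node G ∈ conditioning set.
  P2: blocked at fork node G ∈ conditioning set.
  P3: blocked at fork node G ∈ conditioning set.
  P4: blocked at chain node D ∈ conditioning set.
  P5: blocked at chain node D ∈ conditioning set.
  P6: blocked at fork node D ∈ conditioning set.
{D, G} contains no descendant of C and blocks every backdoor path.
Every element of {D, G} is needed (dropping D leaves P4 open; dropping G leaves P1 open), so no proper subset is valid.
Among all size-2 subsets of the eligible variables, only {D, G} blocks every backdoor path, so it is the unique smallest valid adjustment set.

{D, G}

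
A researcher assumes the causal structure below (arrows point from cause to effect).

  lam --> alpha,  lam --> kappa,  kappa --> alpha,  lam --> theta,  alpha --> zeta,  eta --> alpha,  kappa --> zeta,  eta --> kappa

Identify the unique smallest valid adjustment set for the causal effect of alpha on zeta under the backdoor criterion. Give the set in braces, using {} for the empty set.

{kappa}

Variables eligible for adjustment (non-descendants of alpha, excluding alpha and zeta): {eta, kappa, lam, theta}.
Backdoor paths from alpha to zeta:
  P1: alpha <- lam -> kappa -> zeta
  P2: alpha <- eta -> kappa -> zeta
  P3: alpha <- kappa -> zeta
The empty set is not sufficient: P1 (alpha <- lam -> kappa -> zeta) has no collider blocking it and no conditioned non-collider, so it is open.
Try {kappa}:
  P1: blocked at chain node kappa ∈ conditioning set.
  P2: blocked at chain node kappa ∈ conditioning set.
  P3: blocked at fork node kappa ∈ conditioning set.
{kappa} contains no descendant of alpha and blocks every backdoor path.
No other singleton works — e.g. {lam} leaves P2 open — so {kappa} is the unique smallest valid adjustment set.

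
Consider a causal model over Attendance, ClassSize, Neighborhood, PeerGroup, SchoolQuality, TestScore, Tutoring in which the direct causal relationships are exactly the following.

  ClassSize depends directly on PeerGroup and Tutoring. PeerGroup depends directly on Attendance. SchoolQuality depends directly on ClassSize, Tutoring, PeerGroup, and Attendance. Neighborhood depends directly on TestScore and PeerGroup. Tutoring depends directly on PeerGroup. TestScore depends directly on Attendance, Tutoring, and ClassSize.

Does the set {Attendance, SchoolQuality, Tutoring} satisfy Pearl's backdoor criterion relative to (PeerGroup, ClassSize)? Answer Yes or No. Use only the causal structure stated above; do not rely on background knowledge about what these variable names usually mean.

No

Backdoor paths from PeerGroup to ClassSize (paths whose first edge points into PeerGroup):
  P1: PeerGroup <- Attendance -> SchoolQuality <- Tutoring -> ClassSize
  P2: PeerGroup <- Attendance -> SchoolQuality <- Tutoring -> TestScore <- ClassSize
  P3: PeerGroup <- Attendance -> SchoolQuality <- ClassSize
  P4: PeerGroup <- Attendance -> TestScore <- Tutoring -> ClassSize
  P5: PeerGroup <- Attendance -> TestScore <- Tutoring -> SchoolQuality <- ClassSize
  P6: PeerGroup <- Attendance -> TestScore <- ClassSize
Condition 1 (no descendant of PeerGroup in the set): FAILS — SchoolQuality and Tutoring are descendants of PeerGroup.
Condition 2 (every backdoor path blocked by {Attendance, SchoolQuality, Tutoring}):
  P1: blocked at fork node Attendance ∈ conditioning set.
  P2: blocked at fork node Attendance ∈ conditioning set.
  P3: blocked at fork node Attendance ∈ conditioning set.
  P4: blocked at fork node Attendance ∈ conditioning set.
  P5: blocked at fork node Attendance ∈ conditioning set.
  P6: blocked at fork node Attendance ∈ conditioning set.
{Attendance, SchoolQuality, Tutoring} does not satisfy the backdoor criterion.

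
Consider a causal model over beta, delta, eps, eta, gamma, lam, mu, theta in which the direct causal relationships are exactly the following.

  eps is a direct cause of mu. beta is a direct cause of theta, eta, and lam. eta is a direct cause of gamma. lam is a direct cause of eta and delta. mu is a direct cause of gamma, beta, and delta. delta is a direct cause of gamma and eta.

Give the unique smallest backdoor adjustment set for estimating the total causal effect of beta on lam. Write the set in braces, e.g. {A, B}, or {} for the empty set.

Variables eligible for adjustment (non-descendants of beta, excluding beta and lam): {eps, mu}.
Backdoor paths from beta to lam:
  P1: beta <- mu -> delta <- lam
  P2: beta <- mu -> delta -> eta <- lam
  P3: beta <- mu -> delta -> gamma <- eta <- lam
  P4: beta <- mu -> gamma <- delta <- lam
  P5: beta <- mu -> gamma <- delta -> eta <- lam
  P6: beta <- mu -> gamma <- eta <- lam
  P7: beta <- mu -> gamma <- eta <- delta <- lam
Each backdoor path contains an unconditioned collider, so every path is already blocked with the empty conditioning set:
  P1: blocked at collider delta (neither it nor any descendant is in the conditioning set).
  P2: blocked at collider eta (neither it nor any descendant is in the conditioning set).
  P3: blocked at collider gamma (neither it nor any descendant is in the conditioning set).
  P4: blocked at collider gamma (neither it nor any descendant is in the conditioning set).
  P5: blocked at collider gamma (neither it nor any descendant is in the conditioning set).
  P6: blocked at collider gamma (neither it nor any descendant is in the conditioning set).
  P7: blocked at collider gamma (neither it nor any descendant is in the conditioning set).
The empty set is therefore the unique smallest valid set.

{}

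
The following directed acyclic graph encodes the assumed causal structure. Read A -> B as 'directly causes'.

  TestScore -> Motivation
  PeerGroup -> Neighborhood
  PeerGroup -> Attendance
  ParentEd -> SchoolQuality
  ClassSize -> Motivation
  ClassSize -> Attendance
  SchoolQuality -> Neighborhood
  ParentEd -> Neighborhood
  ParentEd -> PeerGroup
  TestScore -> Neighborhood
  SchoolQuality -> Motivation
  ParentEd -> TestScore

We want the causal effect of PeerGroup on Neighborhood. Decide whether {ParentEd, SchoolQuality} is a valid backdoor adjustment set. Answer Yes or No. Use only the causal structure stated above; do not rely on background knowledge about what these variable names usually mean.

Backdoor paths from PeerGroup to Neighborhood (paths whose first edge points into PeerGroup):
  P1: PeerGroup <- ParentEd -> TestScore -> Neighborhood
  P2: PeerGroup <- ParentEd -> TestScore -> Motivation <- SchoolQuality -> Neighborhood
  P3: PeerGroup <- ParentEd -> SchoolQuality -> Neighborhood
  P4: PeerGroup <- ParentEd -> SchoolQuality -> Motivation <- TestScore -> Neighborhood
  P5: PeerGroup <- ParentEd -> Neighborhood
Condition 1 (no descendant of PeerGroup in the set): holds — descendants of PeerGroup are {Attendance, Neighborhood}; none are in {ParentEd, SchoolQuality}.
Condition 2 (every backdoor path blocked by {ParentEd, SchoolQuality}):
  P1: blocked at fork node ParentEd ∈ conditioning set.
  P2: blocked at fork node ParentEd ∈ conditioning set.
  P3: blocked at fork node ParentEd ∈ conditioning set.
  P4: blocked at fork node ParentEd ∈ conditioning set.
  P5: blocked at fork node ParentEd ∈ conditioning set.
{ParentEd, SchoolQuality} satisfies the backdoor criterion.

Yes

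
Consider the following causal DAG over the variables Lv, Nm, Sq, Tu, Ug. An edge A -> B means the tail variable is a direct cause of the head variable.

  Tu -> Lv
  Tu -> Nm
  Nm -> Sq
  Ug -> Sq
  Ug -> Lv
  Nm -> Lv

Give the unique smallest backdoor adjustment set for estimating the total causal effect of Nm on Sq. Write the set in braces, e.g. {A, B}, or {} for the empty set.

{}

Variables eligible for adjustment (non-descendants of Nm, excluding Nm and Sq): {Tu, Ug}.
Backdoor paths from Nm to Sq:
  P1: Nm <- Tu -> Lv <- Ug -> Sq
Each backdoor path contains an unconditioned collider, so every path is already blocked with the empty conditioning set:
  P1: blocked at collider Lv (neither it nor any descendant is in the conditioning set).
The empty set is therefore the unique smallest valid set.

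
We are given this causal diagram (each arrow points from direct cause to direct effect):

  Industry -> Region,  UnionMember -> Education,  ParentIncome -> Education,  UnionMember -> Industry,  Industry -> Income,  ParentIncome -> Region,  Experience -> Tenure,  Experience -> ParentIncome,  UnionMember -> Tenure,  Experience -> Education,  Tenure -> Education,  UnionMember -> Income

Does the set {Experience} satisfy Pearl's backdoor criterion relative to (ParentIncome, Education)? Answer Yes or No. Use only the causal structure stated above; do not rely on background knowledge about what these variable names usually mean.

Yes

Backdoor paths from ParentIncome to Education (paths whose first edge points into ParentIncome):
  P1: ParentIncome <- Experience -> Tenure <- UnionMember -> Education
  P2: ParentIncome <- Experience -> Tenure -> Education
  P3: ParentIncome <- Experience -> Education
Condition 1 (no descendant of ParentIncome in the set): holds — descendants of ParentIncome are {Education, Region}; none are in {Experience}.
Condition 2 (every backdoor path blocked by {Experience}):
  P1: blocked at fork node Experience ∈ conditioning set.
  P2: blocked at fork node Experience ∈ conditioning set.
  P3: blocked at fork node Experience ∈ conditioning set.
{Experience} satisfies the backdoor criterion.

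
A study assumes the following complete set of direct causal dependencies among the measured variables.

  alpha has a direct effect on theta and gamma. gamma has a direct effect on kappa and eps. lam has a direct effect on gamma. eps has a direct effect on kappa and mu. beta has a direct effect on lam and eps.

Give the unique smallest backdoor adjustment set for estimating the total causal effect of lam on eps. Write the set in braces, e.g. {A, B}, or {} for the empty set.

Variables eligible for adjustment (non-descendants of lam, excluding lam and eps): {alpha, beta, theta}.
Backdoor paths from lam to eps:
  P1: lam <- beta -> eps
The empty set is not sufficient: P1 (lam <- beta -> eps) has no collider blocking it and no conditioned non-collider, so it is open.
Try {beta}:
  P1: blocked at fork node beta ∈ conditioning set.
{beta} contains no descendant of lam and blocks every backdoor path.
No other singleton works — e.g. {alpha} leaves P1 open — so {beta} is the unique smallest valid adjustment set.

{beta}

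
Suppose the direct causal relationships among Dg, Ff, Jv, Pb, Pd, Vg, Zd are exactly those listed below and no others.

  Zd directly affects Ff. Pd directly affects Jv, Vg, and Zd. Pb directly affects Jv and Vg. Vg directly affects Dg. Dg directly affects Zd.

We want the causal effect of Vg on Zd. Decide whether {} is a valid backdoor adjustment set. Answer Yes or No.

Backdoor paths from Vg to Zd (paths whose first edge points into Vg):
  P1: Vg <- Pb -> Jv <- Pd -> Zd
  P2: Vg <- Pd -> Zd
Condition 1 (no descendant of Vg in the set): holds — descendants of Vg are {Dg, Ff, Zd}; none are in {}.
Condition 2 (every backdoor path blocked by {}):
  P1: blocked at collider Jv (neither it nor any descendant is in the conditioning set).
  P2: open — no interior node is in the conditioning set.
{} does not satisfy the backdoor criterion.

No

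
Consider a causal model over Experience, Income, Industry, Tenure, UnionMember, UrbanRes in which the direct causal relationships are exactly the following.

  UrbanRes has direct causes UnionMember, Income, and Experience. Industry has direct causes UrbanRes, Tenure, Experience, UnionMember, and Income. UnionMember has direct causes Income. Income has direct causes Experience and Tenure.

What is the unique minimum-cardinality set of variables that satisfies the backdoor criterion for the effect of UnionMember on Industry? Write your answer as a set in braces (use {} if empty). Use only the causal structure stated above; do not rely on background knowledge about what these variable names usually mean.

{Income}

Variables eligible for adjustment (non-descendants of UnionMember, excluding UnionMember and Industry): {Experience, Income, Tenure}.
Backdoor paths from UnionMember to Industry:
  P1: UnionMember <- Income <- Tenure -> Industry
  P2: UnionMember <- Income <- Experience -> UrbanRes -> Industry
  P3: UnionMember <- Income <- Experience -> Industry
  P4: UnionMember <- Income -> UrbanRes <- Experience -> Industry
  P5: UnionMember <- Income -> UrbanRes -> Industry
  P6: UnionMember <- Income -> Industry
The empty set is not sufficient: P1 (UnionMember <- Income <- Tenure -> Industry) has no collider blocking it and no conditioned non-collider, so it is open.
Try {Income}:
  P1: blocked at chain node Income ∈ conditioning set.
  P2: blocked at chain node Income ∈ conditioning set.
  P3: blocked at chain node Income ∈ conditioning set.
  P4: blocked at fork node Income ∈ conditioning set.
  P5: blocked at fork node Income ∈ conditioning set.
  P6: blocked at fork node Income ∈ conditioning set.
{Income} contains no descendant of UnionMember and blocks every backdoor path.
No other singleton works — e.g. {Tenure} leaves P2 open — so {Income} is the unique smallest valid adjustment set.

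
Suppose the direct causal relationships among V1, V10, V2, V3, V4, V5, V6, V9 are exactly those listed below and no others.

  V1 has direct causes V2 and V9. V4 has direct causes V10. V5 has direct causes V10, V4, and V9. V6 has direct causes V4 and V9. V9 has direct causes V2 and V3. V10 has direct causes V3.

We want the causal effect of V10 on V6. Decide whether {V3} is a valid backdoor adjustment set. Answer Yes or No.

Yes

Backdoor paths from V10 to V6 (paths whose first edge points into V10):
  P1: V10 <- V3 -> V9 -> V6
  P2: V10 <- V3 -> V9 -> V5 <- V4 -> V6
Condition 1 (no descendant of V10 in the set): holds — descendants of V10 are {V4, V5, V6}; none are in {V3}.
Condition 2 (every backdoor path blocked by {V3}):
  P1: blocked at fork node V3 ∈ conditioning set.
  P2: blocked at fork node V3 ∈ conditioning set.
{V3} satisfies the backdoor criterion.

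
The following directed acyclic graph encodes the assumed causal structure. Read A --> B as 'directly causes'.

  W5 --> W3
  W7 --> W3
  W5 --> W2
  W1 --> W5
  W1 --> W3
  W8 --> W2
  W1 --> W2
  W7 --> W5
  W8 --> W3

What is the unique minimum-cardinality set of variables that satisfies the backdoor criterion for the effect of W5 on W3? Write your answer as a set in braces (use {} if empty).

{W1, W7}

Variables eligible for adjustment (non-descendants of W5, excluding W5 and W3): {W1, W7, W8}.
Backdoor paths from W5 to W3:
  P1: W5 <- W1 -> W2 <- W8 -> W3
  P2: W5 <- W1 -> W3
  P3: W5 <- W7 -> W3
The empty set is not sufficient: P2 (W5 <- W1 -> W3) has no collider blocking it and no conditioned non-collider, so it is open.
Try {W1, W7}:
  P1: blocked at fork node W1 ∈ conditioning set.
  P2: blocked at fork node W1 ∈ conditioning set.
  P3: blocked at fork node W7 ∈ conditioning set.
{W1, W7} contains no descendant of W5 and blocks every backdoor path.
Every element of {W1, W7} is needed (dropping W1 leaves P2 open; dropping W7 leaves P3 open), so no proper subset is valid.
Among all size-2 subsets of the eligible variables, only {W1, W7} blocks every backdoor path, so it is the unique smallest valid adjustment set.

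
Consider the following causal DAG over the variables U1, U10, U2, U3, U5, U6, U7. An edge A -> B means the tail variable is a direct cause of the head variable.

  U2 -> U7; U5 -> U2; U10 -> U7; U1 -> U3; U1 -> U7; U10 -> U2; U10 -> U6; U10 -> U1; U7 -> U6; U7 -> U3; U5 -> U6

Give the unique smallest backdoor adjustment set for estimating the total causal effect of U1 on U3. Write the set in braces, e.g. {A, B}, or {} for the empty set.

{U10}

Variables eligible for adjustment (non-descendants of U1, excluding U1 and U3): {U10, U2, U5}.
Backdoor paths from U1 to U3:
  P1: U1 <- U10 -> U2 <- U5 -> U6 <- U7 -> U3
  P2: U1 <- U10 -> U2 -> U7 -> U3
  P3: U1 <- U10 -> U7 -> U3
  P4: U1 <- U10 -> U6 <- U5 -> U2 -> U7 -> U3
  P5: U1 <- U10 -> U6 <- U7 -> U3
The empty set is not sufficient: P2 (U1 <- U10 -> U2 -> U7 -> U3) has no collider blocking it and no conditioned non-collider, so it is open.
Try {U10}:
  P1: blocked at fork node U10 ∈ conditioning set.
  P2: blocked at fork node U10 ∈ conditioning set.
  P3: blocked at fork node U10 ∈ conditioning set.
  P4: blocked at fork node U10 ∈ conditioning set.
  P5: blocked at fork node U10 ∈ conditioning set.
{U10} contains no descendant of U1 and blocks every backdoor path.
No other singleton works — e.g. {U5} leaves P2 open — so {U10} is the unique smallest valid adjustment set.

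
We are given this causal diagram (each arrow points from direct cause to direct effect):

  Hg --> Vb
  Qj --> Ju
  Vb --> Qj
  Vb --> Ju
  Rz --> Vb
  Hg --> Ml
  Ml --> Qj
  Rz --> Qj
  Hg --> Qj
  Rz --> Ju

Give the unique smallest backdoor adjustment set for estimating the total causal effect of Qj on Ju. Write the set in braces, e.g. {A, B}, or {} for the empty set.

Variables eligible for adjustment (non-descendants of Qj, excluding Qj and Ju): {Hg, Ml, Rz, Vb}.
Backdoor paths from Qj to Ju:
  P1: Qj <- Hg -> Vb <- Rz -> Ju
  P2: Qj <- Hg -> Vb -> Ju
  P3: Qj <- Ml <- Hg -> Vb <- Rz -> Ju
  P4: Qj <- Ml <- Hg -> Vb -> Ju
  P5: Qj <- Rz -> Vb -> Ju
  P6: Qj <- Rz -> Ju
  P7: Qj <- Vb <- Rz -> Ju
  P8: Qj <- Vb -> Ju
The empty set is not sufficient: P2 (Qj <- Hg -> Vb -> Ju) has no collider blocking it and no conditioned non-collider, so it is open.
Try {Rz, Vb}:
  P1: blocked at fork node Rz ∈ conditioning set.
  P2: blocked at chain node Vb ∈ conditioning set.
  P3: blocked at fork node Rz ∈ conditioning set.
  P4: blocked at chain node Vb ∈ conditioning set.
  P5: blocked at fork node Rz ∈ conditioning set.
  P6: blocked at fork node Rz ∈ conditioning set.
  P7: blocked at chain node Vb ∈ conditioning set.
  P8: blocked at fork node Vb ∈ conditioning set.
{Rz, Vb} contains no descendant of Qj and blocks every backdoor path.
Every element of {Rz, Vb} is needed (dropping Rz leaves P1 open; dropping Vb leaves P2 open), so no proper subset is valid.
Among all size-2 subsets of the eligible variables, only {Rz, Vb} blocks every backdoor path, so it is the unique smallest valid adjustment set.

{Rz, Vb}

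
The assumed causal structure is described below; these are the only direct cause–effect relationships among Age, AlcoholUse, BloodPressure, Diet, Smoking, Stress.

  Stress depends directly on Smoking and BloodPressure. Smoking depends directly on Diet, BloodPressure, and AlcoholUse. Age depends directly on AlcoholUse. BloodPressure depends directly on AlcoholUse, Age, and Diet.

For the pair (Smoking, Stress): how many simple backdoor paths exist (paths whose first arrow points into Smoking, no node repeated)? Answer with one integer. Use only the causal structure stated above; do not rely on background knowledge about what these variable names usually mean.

A backdoor path from Smoking to Stress is any simple undirected path whose first edge points into Smoking (i.e. leaves Smoking via a parent).
Parents of Smoking: {AlcoholUse, BloodPressure, Diet}.
Enumerating:
  P1: Smoking <- Diet -> BloodPressure -> Stress
  P2: Smoking <- AlcoholUse -> Age -> BloodPressure -> Stress
  P3: Smoking <- AlcoholUse -> BloodPressure -> Stress
  P4: Smoking <- BloodPressure -> Stress
That exhausts the simple backdoor paths. Count: 4.

4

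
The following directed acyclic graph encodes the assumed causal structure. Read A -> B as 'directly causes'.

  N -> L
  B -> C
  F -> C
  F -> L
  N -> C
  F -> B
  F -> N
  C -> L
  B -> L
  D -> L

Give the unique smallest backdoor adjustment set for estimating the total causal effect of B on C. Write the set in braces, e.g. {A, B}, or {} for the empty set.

{F}

Variables eligible for adjustment (non-descendants of B, excluding B and C): {D, F, N}.
Backdoor paths from B to C:
  P1: B <- F -> N -> C
  P2: B <- F -> N -> L <- C
  P3: B <- F -> C
  P4: B <- F -> L <- N -> C
  P5: B <- F -> L <- C
The empty set is not sufficient: P1 (B <- F -> N -> C) has no collider blocking it and no conditioned non-collider, so it is open.
Try {F}:
  P1: blocked at fork node F ∈ conditioning set.
  P2: blocked at fork node F ∈ conditioning set.
  P3: blocked at fork node F ∈ conditioning set.
  P4: blocked at fork node F ∈ conditioning set.
  P5: blocked at fork node F ∈ conditioning set.
{F} contains no descendant of B and blocks every backdoor path.
No other singleton works — e.g. {N} leaves P3 open — so {F} is the unique smallest valid adjustment set.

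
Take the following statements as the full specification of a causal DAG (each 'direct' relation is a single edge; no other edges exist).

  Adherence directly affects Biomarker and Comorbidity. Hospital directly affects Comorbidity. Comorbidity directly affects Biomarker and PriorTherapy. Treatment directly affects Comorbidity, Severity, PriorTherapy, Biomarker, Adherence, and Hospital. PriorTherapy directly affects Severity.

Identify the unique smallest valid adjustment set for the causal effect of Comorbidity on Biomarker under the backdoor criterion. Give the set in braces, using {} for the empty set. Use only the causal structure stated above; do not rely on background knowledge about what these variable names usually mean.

{Adherence, Treatment}

Variables eligible for adjustment (non-descendants of Comorbidity, excluding Comorbidity and Biomarker): {Adherence, Hospital, Treatment}.
Backdoor paths from Comorbidity to Biomarker:
  P1: Comorbidity <- Treatment -> Adherence -> Biomarker
  P2: Comorbidity <- Treatment -> Biomarker
  P3: Comorbidity <- Adherence <- Treatment -> Biomarker
  P4: Comorbidity <- Adherence -> Biomarker
  P5: Comorbidity <- Hospital <- Treatment -> Adherence -> Biomarker
  P6: Comorbidity <- Hospital <- Treatment -> Biomarker
The empty set is not sufficient: P1 (Comorbidity <- Treatment -> Adherence -> Biomarker) has no collider blocking it and no conditioned non-collider, so it is open.
Try {Adherence, Treatment}:
  P1: blocked at fork node Treatment ∈ conditioning set.
  P2: blocked at fork node Treatment ∈ conditioning set.
  P3: blocked at chain node Adherence ∈ conditioning set.
  P4: blocked at fork node Adherence ∈ conditioning set.
  P5: blocked at fork node Treatment ∈ conditioning set.
  P6: blocked at fork node Treatment ∈ conditioning set.
{Adherence, Treatment} contains no descendant of Comorbidity and blocks every backdoor path.
Every element of {Adherence, Treatment} is needed (dropping Adherence leaves P4 open; dropping Treatment leaves P2 open), so no proper subset is valid.
Among all size-2 subsets of the eligible variables, only {Adherence, Treatment} blocks every backdoor path, so it is the unique smallest valid adjustment set.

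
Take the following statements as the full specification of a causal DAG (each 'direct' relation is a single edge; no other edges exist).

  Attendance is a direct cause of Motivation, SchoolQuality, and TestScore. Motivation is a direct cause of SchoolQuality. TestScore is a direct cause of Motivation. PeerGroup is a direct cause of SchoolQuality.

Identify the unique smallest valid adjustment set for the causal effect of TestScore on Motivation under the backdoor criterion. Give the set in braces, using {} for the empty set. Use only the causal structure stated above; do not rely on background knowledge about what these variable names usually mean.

{Attendance}

Variables eligible for adjustment (non-descendants of TestScore, excluding TestScore and Motivation): {Attendance, PeerGroup}.
Backdoor paths from TestScore to Motivation:
  P1: TestScore <- Attendance -> Motivation
  P2: TestScore <- Attendance -> SchoolQuality <- Motivation
The empty set is not sufficient: P1 (TestScore <- Attendance -> Motivation) has no collider blocking it and no conditioned non-collider, so it is open.
Try {Attendance}:
  P1: blocked at fork node Attendance ∈ conditioning set.
  P2: blocked at fork node Attendance ∈ conditioning set.
{Attendance} contains no descendant of TestScore and blocks every backdoor path.
No other singleton works — e.g. {PeerGroup} leaves P1 open — so {Attendance} is the unique smallest valid adjustment set.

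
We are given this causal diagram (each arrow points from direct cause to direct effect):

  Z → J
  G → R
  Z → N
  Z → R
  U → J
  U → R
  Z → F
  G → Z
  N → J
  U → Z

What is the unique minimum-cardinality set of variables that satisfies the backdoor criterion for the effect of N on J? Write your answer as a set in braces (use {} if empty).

{Z}

Variables eligible for adjustment (non-descendants of N, excluding N and J): {F, G, R, U, Z}.
Backdoor paths from N to J:
  P1: N <- Z <- U -> J
  P2: N <- Z <- G -> R <- U -> J
  P3: N <- Z -> R <- U -> J
  P4: N <- Z -> J
The empty set is not sufficient: P1 (N <- Z <- U -> J) has no collider blocking it and no conditioned non-collider, so it is open.
Try {Z}:
  P1: blocked at chain node Z ∈ conditioning set.
  P2: blocked at chain node Z ∈ conditioning set.
  P3: blocked at fork node Z ∈ conditioning set.
  P4: blocked at fork node Z ∈ conditioning set.
{Z} contains no descendant of N and blocks every backdoor path.
No other singleton works — e.g. {U} leaves P4 open — so {Z} is the unique smallest valid adjustment set.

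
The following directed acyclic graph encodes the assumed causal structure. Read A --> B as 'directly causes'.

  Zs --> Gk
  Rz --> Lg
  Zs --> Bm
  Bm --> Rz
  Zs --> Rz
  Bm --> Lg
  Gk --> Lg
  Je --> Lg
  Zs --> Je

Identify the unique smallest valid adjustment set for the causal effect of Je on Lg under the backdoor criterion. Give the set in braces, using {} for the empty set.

Variables eligible for adjustment (non-descendants of Je, excluding Je and Lg): {Bm, Gk, Rz, Zs}.
Backdoor paths from Je to Lg:
  P1: Je <- Zs -> Gk -> Lg
  P2: Je <- Zs -> Bm -> Rz -> Lg
  P3: Je <- Zs -> Bm -> Lg
  P4: Je <- Zs -> Rz <- Bm -> Lg
  P5: Je <- Zs -> Rz -> Lg
The empty set is not sufficient: P1 (Je <- Zs -> Gk -> Lg) has no collider blocking it and no conditioned non-collider, so it is open.
Try {Zs}:
  P1: blocked at fork node Zs ∈ conditioning set.
  P2: blocked at fork node Zs ∈ conditioning set.
  P3: blocked at fork node Zs ∈ conditioning set.
  P4: blocked at fork node Zs ∈ conditioning set.
  P5: blocked at fork node Zs ∈ conditioning set.
{Zs} contains no descendant of Je and blocks every backdoor path.
No other singleton works — e.g. {Gk} leaves P2 open — so {Zs} is the unique smallest valid adjustment set.

{Zs}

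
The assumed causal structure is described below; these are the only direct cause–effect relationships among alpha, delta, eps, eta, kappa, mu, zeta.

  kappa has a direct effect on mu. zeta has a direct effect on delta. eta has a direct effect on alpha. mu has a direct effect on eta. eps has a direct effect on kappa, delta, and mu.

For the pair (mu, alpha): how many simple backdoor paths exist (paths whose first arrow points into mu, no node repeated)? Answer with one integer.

A backdoor path from mu to alpha is any simple undirected path whose first edge points into mu (i.e. leaves mu via a parent).
Parents of mu: {eps, kappa}.
No simple path from any parent of mu reaches alpha without revisiting mu, so there are no backdoor paths.

0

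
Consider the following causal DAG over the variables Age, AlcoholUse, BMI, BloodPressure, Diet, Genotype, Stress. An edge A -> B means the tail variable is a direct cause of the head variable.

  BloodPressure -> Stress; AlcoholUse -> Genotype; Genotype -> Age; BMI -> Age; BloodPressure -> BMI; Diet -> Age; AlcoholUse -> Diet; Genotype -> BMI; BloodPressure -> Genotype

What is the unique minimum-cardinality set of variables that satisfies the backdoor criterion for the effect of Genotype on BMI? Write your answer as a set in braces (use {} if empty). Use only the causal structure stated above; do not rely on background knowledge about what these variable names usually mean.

{BloodPressure}

Variables eligible for adjustment (non-descendants of Genotype, excluding Genotype and BMI): {AlcoholUse, BloodPressure, Diet, Stress}.
Backdoor paths from Genotype to BMI:
  P1: Genotype <- BloodPressure -> BMI
  P2: Genotype <- AlcoholUse -> Diet -> Age <- BMI
The empty set is not sufficient: P1 (Genotype <- BloodPressure -> BMI) has no collider blocking it and no conditioned non-collider, so it is open.
Try {BloodPressure}:
  P1: blocked at fork node BloodPressure ∈ conditioning set.
  P2: blocked at collider Age (neither it nor any descendant is in the conditioning set).
{BloodPressure} contains no descendant of Genotype and blocks every backdoor path.
No other singleton works — e.g. {AlcoholUse} leaves P1 open — so {BloodPressure} is the unique smallest valid adjustment set.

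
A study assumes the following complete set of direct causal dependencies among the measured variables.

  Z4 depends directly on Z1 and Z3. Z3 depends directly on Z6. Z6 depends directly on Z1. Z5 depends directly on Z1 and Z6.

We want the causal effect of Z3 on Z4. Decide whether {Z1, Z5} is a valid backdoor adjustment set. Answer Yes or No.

Backdoor paths from Z3 to Z4 (paths whose first edge points into Z3):
  P1: Z3 <- Z6 <- Z1 -> Z4
  P2: Z3 <- Z6 -> Z5 <- Z1 -> Z4
Condition 1 (no descendant of Z3 in the set): holds — descendants of Z3 are {Z4}; none are in {Z1, Z5}.
Condition 2 (every backdoor path blocked by {Z1, Z5}):
  P1: blocked at fork node Z1 ∈ conditioning set.
  P2: blocked at fork node Z1 ∈ conditioning set.
{Z1, Z5} satisfies the backdoor criterion.

Yes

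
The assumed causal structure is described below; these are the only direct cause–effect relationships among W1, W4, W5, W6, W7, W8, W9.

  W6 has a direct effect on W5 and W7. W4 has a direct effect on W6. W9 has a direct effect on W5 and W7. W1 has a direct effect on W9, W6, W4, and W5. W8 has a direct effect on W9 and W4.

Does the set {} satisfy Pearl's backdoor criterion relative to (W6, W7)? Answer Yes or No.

Backdoor paths from W6 to W7 (paths whose first edge points into W6):
  P1: W6 <- W1 -> W4 <- W8 -> W9 -> W7
  P2: W6 <- W1 -> W9 -> W7
  P3: W6 <- W1 -> W5 <- W9 -> W7
  P4: W6 <- W4 <- W8 -> W9 -> W7
  P5: W6 <- W4 <- W1 -> W9 -> W7
  P6: W6 <- W4 <- W1 -> W5 <- W9 -> W7
Condition 1 (no descendant of W6 in the set): holds — descendants of W6 are {W5, W7}; none are in {}.
Condition 2 (every backdoor path blocked by {}):
  P1: blocked at collider W4 (neither it nor any descendant is in the conditioning set).
  P2: open — no interior node is in the conditioning set.
  P3: blocked at collider W5 (neither it nor any descendant is in the conditioning set).
  P4: open — no interior node is in the conditioning set.
  P5: open — no interior node is in the conditioning set.
  P6: blocked at collider W5 (neither it nor any descendant is in the conditioning set).
{} does not satisfy the backdoor criterion.

No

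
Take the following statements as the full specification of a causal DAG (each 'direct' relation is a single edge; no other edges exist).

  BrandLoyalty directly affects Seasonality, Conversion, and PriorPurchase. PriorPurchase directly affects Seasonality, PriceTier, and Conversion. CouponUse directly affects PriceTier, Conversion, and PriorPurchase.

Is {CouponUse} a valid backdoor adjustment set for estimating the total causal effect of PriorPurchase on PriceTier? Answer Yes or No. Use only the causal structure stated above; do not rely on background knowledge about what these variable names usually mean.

Backdoor paths from PriorPurchase to PriceTier (paths whose first edge points into PriorPurchase):
  P1: PriorPurchase <- CouponUse -> PriceTier
  P2: PriorPurchase <- BrandLoyalty -> Conversion <- CouponUse -> PriceTier
Condition 1 (no descendant of PriorPurchase in the set): holds — descendants of PriorPurchase are {Conversion, PriceTier, Seasonality}; none are in {CouponUse}.
Condition 2 (every backdoor path blocked by {CouponUse}):
  P1: blocked at fork node CouponUse ∈ conditioning set.
  P2: blocked at collider Conversion (neither it nor any descendant is in the conditioning set).
{CouponUse} satisfies the backdoor criterion.

Yes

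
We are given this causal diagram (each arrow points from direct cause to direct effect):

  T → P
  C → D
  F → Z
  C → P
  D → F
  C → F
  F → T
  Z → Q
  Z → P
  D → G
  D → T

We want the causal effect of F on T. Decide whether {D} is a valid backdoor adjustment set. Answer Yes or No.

Yes

Backdoor paths from F to T (paths whose first edge points into F):
  P1: F <- C -> D -> T
  P2: F <- C -> P <- T
  P3: F <- D <- C -> P <- T
  P4: F <- D -> T
Condition 1 (no descendant of F in the set): holds — descendants of F are {P, Q, T, Z}; none are in {D}.
Condition 2 (every backdoor path blocked by {D}):
  P1: blocked at chain node D ∈ conditioning set.
  P2: blocked at collider P (neither it nor any descendant is in the conditioning set).
  P3: blocked at chain node D ∈ conditioning set.
  P4: blocked at fork node D ∈ conditioning set.
{D} satisfies the backdoor criterion.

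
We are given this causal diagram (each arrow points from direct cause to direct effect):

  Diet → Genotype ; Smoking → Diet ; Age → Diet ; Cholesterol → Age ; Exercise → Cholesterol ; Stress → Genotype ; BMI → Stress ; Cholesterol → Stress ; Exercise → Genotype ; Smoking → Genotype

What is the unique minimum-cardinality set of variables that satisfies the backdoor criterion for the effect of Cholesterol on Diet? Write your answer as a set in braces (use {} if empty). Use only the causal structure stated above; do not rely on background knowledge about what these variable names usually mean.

Variables eligible for adjustment (non-descendants of Cholesterol, excluding Cholesterol and Diet): {BMI, Exercise, Smoking}.
Backdoor paths from Cholesterol to Diet:
  P1: Cholesterol <- Exercise -> Genotype <- Smoking -> Diet
  P2: Cholesterol <- Exercise -> Genotype <- Diet
Each backdoor path contains an unconditioned collider, so every path is already blocked with the empty conditioning set:
  P1: blocked at collider Genotype (neither it nor any descendant is in the conditioning set).
  P2: blocked at collider Genotype (neither it nor any descendant is in the conditioning set).
The empty set is therefore the unique smallest valid set.

{}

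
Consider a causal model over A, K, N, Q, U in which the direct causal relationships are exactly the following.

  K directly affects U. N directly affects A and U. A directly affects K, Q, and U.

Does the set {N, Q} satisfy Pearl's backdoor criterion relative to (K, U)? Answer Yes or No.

Backdoor paths from K to U (paths whose first edge points into K):
  P1: K <- A <- N -> U
  P2: K <- A -> U
Condition 1 (no descendant of K in the set): holds — descendants of K are {U}; none are in {N, Q}.
Condition 2 (every backdoor path blocked by {N, Q}):
  P1: blocked at fork node N ∈ conditioning set.
  P2: open — no interior node is in the conditioning set.
{N, Q} does not satisfy the backdoor criterion.

No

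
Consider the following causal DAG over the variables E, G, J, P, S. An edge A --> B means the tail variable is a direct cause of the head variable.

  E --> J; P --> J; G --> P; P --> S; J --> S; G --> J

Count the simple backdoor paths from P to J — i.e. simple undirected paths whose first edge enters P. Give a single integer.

1

A backdoor path from P to J is any simple undirected path whose first edge points into P (i.e. leaves P via a parent).
Parents of P: {G}.
Enumerating:
  P1: P <- G -> J
That exhausts the simple backdoor paths. Count: 1.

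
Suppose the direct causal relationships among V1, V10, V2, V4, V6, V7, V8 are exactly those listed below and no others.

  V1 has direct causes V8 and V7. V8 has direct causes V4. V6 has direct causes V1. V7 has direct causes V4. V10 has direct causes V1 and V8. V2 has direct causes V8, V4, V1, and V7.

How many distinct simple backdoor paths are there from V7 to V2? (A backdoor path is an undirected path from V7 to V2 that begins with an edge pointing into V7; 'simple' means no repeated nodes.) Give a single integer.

A backdoor path from V7 to V2 is any simple undirected path whose first edge points into V7 (i.e. leaves V7 via a parent).
Parents of V7: {V4}.
Enumerating:
  P1: V7 <- V4 -> V8 -> V1 -> V2
  P2: V7 <- V4 -> V8 -> V2
  P3: V7 <- V4 -> V8 -> V10 <- V1 -> V2
  P4: V7 <- V4 -> V2
That exhausts the simple backdoor paths. Count: 4.

4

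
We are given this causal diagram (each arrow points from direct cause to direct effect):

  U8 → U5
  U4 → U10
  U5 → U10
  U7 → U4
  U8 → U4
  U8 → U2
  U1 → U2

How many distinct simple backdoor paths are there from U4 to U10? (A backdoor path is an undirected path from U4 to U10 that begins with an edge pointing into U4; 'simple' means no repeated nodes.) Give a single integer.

1

A backdoor path from U4 to U10 is any simple undirected path whose first edge points into U4 (i.e. leaves U4 via a parent).
Parents of U4: {U7, U8}.
Enumerating:
  P1: U4 <- U8 -> U5 -> U10
That exhausts the simple backdoor paths. Count: 1.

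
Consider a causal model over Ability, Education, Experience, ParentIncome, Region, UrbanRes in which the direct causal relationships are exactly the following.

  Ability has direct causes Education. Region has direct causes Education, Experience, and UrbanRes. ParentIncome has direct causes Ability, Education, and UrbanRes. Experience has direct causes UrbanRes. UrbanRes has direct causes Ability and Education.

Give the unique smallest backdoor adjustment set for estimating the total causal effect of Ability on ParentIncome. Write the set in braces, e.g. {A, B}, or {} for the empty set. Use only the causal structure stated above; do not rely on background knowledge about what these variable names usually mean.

Variables eligible for adjustment (non-descendants of Ability, excluding Ability and ParentIncome): {Education}.
Backdoor paths from Ability to ParentIncome:
  P1: Ability <- Education -> UrbanRes -> ParentIncome
  P2: Ability <- Education -> ParentIncome
  P3: Ability <- Education -> Region <- UrbanRes -> ParentIncome
  P4: Ability <- Education -> Region <- Experience <- UrbanRes -> ParentIncome
The empty set is not sufficient: P1 (Ability <- Education -> UrbanRes -> ParentIncome) has no collider blocking it and no conditioned non-collider, so it is open.
Try {Education}:
  P1: blocked at fork node Education ∈ conditioning set.
  P2: blocked at fork node Education ∈ conditioning set.
  P3: blocked at fork node Education ∈ conditioning set.
  P4: blocked at fork node Education ∈ conditioning set.
{Education} contains no descendant of Ability and blocks every backdoor path.
{Education} is the unique smallest valid adjustment set.

{Education}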